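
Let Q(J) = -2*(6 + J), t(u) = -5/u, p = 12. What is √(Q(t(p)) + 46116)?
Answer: √1659774/6 ≈ 214.72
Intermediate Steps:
Q(J) = -12 - 2*J
√(Q(t(p)) + 46116) = √((-12 - (-10)/12) + 46116) = √((-12 - 2*(-5/12)) + 46116) = √((-12 + ⅚) + 46116) = √(-67/6 + 46116) = √(276629/6) = √1659774/6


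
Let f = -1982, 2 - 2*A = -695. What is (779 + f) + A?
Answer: -1709/2 ≈ -854.50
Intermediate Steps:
A = 697/2 (A = 1 - ½*(-695) = 1 + 695/2 = 697/2 ≈ 348.50)
(779 + f) + A = (779 - 1982) + 697/2 = -1203 + 697/2 = -1709/2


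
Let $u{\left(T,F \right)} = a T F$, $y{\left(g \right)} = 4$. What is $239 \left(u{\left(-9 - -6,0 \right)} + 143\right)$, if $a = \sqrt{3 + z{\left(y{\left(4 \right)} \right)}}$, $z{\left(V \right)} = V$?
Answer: $34177$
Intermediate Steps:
$a = \sqrt{7}$ ($a = \sqrt{3 + 4} = \sqrt{7} \approx 2.6458$)
$u{\left(T,F \right)} = F T \sqrt{7}$ ($u{\left(T,F \right)} = \sqrt{7} T F = T \sqrt{7} F = F T \sqrt{7}$)
$239 \left(u{\left(-9 - -6,0 \right)} + 143\right) = 239 \left(0 \left(-9 - -6\right) \sqrt{7} + 143\right) = 239 \left(0 \left(-9 + 6\right) \sqrt{7} + 143\right) = 239 \left(0 \left(-3\right) \sqrt{7} + 143\right) = 239 \left(0 + 143\right) = 239 \cdot 143 = 34177$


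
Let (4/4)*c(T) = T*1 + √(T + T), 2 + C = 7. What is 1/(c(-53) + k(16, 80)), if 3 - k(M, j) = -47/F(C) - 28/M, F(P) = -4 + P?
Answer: -20/1721 - 16*I*√106/1721 ≈ -0.011621 - 0.095718*I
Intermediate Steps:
C = 5 (C = -2 + 7 = 5)
c(T) = T + √2*√T (c(T) = T*1 + √(T + T) = T + √(2*T) = T + √2*√T)
k(M, j) = 50 + 28/M (k(M, j) = 3 - (-47/(-4 + 5) - 28/M) = 3 - (-47/1 - 28/M) = 3 - (-47*1 - 28/M) = 3 - (-47 - 28/M) = 3 + (47 + 28/M) = 50 + 28/M)
1/(c(-53) + k(16, 80)) = 1/((-53 + √2*√(-53)) + (50 + 28/16)) = 1/((-53 + √2*(I*√53)) + (50 + 28*(1/16))) = 1/((-53 + I*√106) + (50 + 7/4)) = 1/((-53 + I*√106) + 207/4) = 1/(-5/4 + I*√106)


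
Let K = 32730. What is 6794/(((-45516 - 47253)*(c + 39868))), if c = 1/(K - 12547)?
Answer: -137123302/74647118084805 ≈ -1.8370e-6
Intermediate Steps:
c = 1/20183 (c = 1/(32730 - 12547) = 1/20183 ≈ 4.9547e-5)
6794/(((-45516 - 47253)*(c + 39868))) = 6794/(((-45516 - 47253)*(1/20183 + 39868))) = 6794/((-92769*804655845/20183)) = 6794/(-74647118084805/20183) = 6794*(-20183/74647118084805) = -137123302/74647118084805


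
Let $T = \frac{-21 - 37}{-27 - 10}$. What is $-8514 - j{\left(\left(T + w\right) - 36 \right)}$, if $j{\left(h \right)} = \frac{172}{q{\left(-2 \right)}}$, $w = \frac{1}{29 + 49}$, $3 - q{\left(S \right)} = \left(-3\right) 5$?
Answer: $- \frac{76712}{9} \approx -8523.6$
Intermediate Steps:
$T = \frac{58}{37}$ ($T = - \frac{58}{-37} = \left(-58\right) \left(- \frac{1}{37}\right) = \frac{58}{37} \approx 1.5676$)
$q{\left(S \right)} = 18$ ($q{\left(S \right)} = 3 - \left(-3\right) 5 = 3 - -15 = 3 + 15 = 18$)
$w = \frac{1}{78} \approx 0.012821$
$j{\left(h \right)} = \frac{86}{9}$ ($j{\left(h \right)} = \frac{172}{18} = 172 \cdot \frac{1}{18} = \frac{86}{9}$)
$-8514 - j{\left(\left(T + w\right) - 36 \right)} = -8514 - \frac{86}{9} = - \frac{76712}{9}$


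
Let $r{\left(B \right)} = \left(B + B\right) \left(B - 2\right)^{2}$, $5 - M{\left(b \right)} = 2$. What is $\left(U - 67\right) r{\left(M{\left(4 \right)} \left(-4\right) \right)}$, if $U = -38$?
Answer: $493920$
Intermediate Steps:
$M{\left(b \right)} = 3$ ($M{\left(b \right)} = 5 - 2 = 3$)
$r{\left(B \right)} = 2 B \left(-2 + B\right)^{2}$
$\left(U - 67\right) r{\left(M{\left(4 \right)} \left(-4\right) \right)} = \left(-38 - 67\right) 2 \cdot 3 \left(-4\right) \left(-2 + 3 \left(-4\right)\right)^{2} = - 105 \cdot 2 \left(-12\right) \left(-2 - 12\right)^{2} = - 105 \cdot 2 \left(-12\right) \left(-14\right)^{2} = - 105 \cdot 2 \left(-12\right) 196 = \left(-105\right) \left(-4704\right) = 493920$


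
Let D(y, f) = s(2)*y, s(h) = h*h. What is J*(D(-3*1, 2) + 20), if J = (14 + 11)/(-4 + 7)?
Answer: 200/3 ≈ 66.667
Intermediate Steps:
s(h) = h²
J = 25/3 ≈ 8.3333
D(y, f) = 4*y (D(y, f) = 2²*y = 4*y)
J*(D(-3*1, 2) + 20) = 25*(4*(-3*1) + 20)/3 = 25*(4*(-3) + 20)/3 = 25*(-12 + 20)/3 = (25/3)*8 = 200/3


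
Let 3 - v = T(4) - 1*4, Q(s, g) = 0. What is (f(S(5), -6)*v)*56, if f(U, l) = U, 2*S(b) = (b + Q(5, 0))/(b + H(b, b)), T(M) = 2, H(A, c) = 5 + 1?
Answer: 700/11 ≈ 63.636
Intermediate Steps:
H(A, c) = 6
S(b) = b/(2*(6 + b)) (S(b) = ((b + 0)/(b + 6))/2 = (b/(6 + b))/2 = b/(2*(6 + b)))
v = 5 (v = 3 - (2 - 1*4) = 3 - (2 - 4) = 3 - 1*(-2) = 3 + 2 = 5)
(f(S(5), -6)*v)*56 = (((½)*5/(6 + 5))*5)*56 = (((½)*5/11)*5)*56 = (((½)*5*(1/11))*5)*56 = ((5/22)*5)*56 = (25/22)*56 = 700/11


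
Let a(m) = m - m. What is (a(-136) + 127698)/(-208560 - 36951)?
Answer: -42566/81837 ≈ -0.52013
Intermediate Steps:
a(m) = 0
(a(-136) + 127698)/(-208560 - 36951) = (0 + 127698)/(-208560 - 36951) = 127698/(-245511) = 127698*(-1/245511) = -42566/81837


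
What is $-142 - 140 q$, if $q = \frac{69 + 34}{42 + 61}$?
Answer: $-282$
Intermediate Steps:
$q = 1$ ($q = \frac{103}{103} = 103 \cdot \frac{1}{103} = 1$)
$-142 - 140 q = -142 - 140 = -282$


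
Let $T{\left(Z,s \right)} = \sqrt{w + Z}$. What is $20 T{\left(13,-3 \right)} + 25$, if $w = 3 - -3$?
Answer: $25 + 20 \sqrt{19} \approx 112.18$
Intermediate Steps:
$w = 6$ ($w = 3 + 3 = 6$)
$T{\left(Z,s \right)} = \sqrt{6 + Z}$
$20 T{\left(13,-3 \right)} + 25 = 20 \sqrt{6 + 13} + 25 = 20 \sqrt{19} + 25 = 25 + 20 \sqrt{19}$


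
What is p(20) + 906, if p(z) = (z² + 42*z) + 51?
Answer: 2197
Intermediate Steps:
p(z) = 51 + z² + 42*z
p(20) + 906 = (51 + 20² + 42*20) + 906 = (51 + 400 + 840) + 906 = 1291 + 906 = 2197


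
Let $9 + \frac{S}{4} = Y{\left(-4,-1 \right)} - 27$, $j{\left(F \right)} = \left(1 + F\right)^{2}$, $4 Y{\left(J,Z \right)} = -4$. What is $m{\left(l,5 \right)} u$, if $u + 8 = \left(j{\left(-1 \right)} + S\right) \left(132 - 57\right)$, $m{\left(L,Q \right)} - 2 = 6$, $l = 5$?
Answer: $-88864$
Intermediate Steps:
$Y{\left(J,Z \right)} = -1$ ($Y{\left(J,Z \right)} = \frac{1}{4} \left(-4\right) = -1$)
$m{\left(L,Q \right)} = 8$ ($m{\left(L,Q \right)} = 2 + 6 = 8$)
$S = -148$ ($S = -36 + 4 \left(-1 - 27\right) = -36 + 4 \left(-28\right) = -36 - 112 = -148$)
$u = -11108$ ($u = -8 + \left(\left(1 - 1\right)^{2} - 148\right) \left(132 - 57\right) = -8 + \left(0^{2} - 148\right) 75 = -8 + \left(0 - 148\right) 75 = -8 - 11100 = -11108$)
$m{\left(l,5 \right)} u = 8 \left(-11108\right) = -88864$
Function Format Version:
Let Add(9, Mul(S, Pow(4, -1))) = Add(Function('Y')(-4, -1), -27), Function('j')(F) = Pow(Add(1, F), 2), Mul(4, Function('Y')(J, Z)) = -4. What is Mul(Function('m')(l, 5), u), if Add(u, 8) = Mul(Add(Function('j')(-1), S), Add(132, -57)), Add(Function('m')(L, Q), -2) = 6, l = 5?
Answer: -88864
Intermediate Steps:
Function('Y')(J, Z) = -1 (Function('Y')(J, Z) = Mul(Rational(1, 4), -4) = -1)
Function('m')(L, Q) = 8 (Function('m')(L, Q) = Add(2, 6) = 8)
S = -148 (S = Add(-36, Mul(4, Add(-1, -27))) = Add(-36, Mul(4, -28)) = Add(-36, -112) = -148)
u = -11108 (u = Add(-8, Mul(Add(Pow(Add(1, -1), 2), -148), Add(132, -57))) = Add(-8, Mul(Add(Pow(0, 2), -148), 75)) = Add(-8, Mul(Add(0, -148), 75)) = Add(-8, Mul(-148, 75)) = Add(-8, -11100) = -11108)
Mul(Function('m')(l, 5), u) = Mul(8, -11108) = -88864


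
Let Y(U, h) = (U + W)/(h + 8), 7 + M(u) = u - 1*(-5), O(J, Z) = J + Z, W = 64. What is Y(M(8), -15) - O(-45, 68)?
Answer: -33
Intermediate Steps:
M(u) = -2 + u (M(u) = -7 + (u - 1*(-5)) = -7 + (u + 5) = -7 + (5 + u) = -2 + u)
Y(U, h) = (64 + U)/(8 + h) (Y(U, h) = (U + 64)/(h + 8) = (64 + U)/(8 + h))
Y(M(8), -15) - O(-45, 68) = (64 + (-2 + 8))/(8 - 15) - (-45 + 68) = (64 + 6)/(-7) - 1*23 = -⅐*70 - 23 = -10 - 23 = -33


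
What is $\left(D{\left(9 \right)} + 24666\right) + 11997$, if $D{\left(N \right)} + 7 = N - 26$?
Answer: $36639$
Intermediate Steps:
$D{\left(N \right)} = -33 + N$ ($D{\left(N \right)} = -7 + \left(N - 26\right) = -7 + \left(-26 + N\right) = -33 + N$)
$\left(D{\left(9 \right)} + 24666\right) + 11997 = \left(\left(-33 + 9\right) + 24666\right) + 11997 = \left(-24 + 24666\right) + 11997 = 24642 + 11997 = 36639$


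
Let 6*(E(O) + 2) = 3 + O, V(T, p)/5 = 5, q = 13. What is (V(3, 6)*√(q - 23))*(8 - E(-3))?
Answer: 250*I*√10 ≈ 790.57*I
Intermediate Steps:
V(T, p) = 25 (V(T, p) = 5*5 = 25)
E(O) = -3/2 + O/6 (E(O) = -2 + (3 + O)/6 = -2 + (½ + O/6) = -3/2 + O/6)
(V(3, 6)*√(q - 23))*(8 - E(-3)) = (25*√(13 - 23))*(8 - (-3/2 + (⅙)*(-3))) = (25*√(-10))*(8 - (-3/2 - ½)) = (25*(I*√10))*(8 - 1*(-2)) = (25*I*√10)*(8 + 2) = (25*I*√10)*10 = 250*I*√10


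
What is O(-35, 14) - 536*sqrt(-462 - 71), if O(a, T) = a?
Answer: -35 - 536*I*sqrt(533) ≈ -35.0 - 12375.0*I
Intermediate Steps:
O(-35, 14) - 536*sqrt(-462 - 71) = -35 - 536*sqrt(-462 - 71) = -35 - 536*I*sqrt(533)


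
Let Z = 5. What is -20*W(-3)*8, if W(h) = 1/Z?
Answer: -32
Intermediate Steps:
W(h) = ⅕ (W(h) = 1/5 = ⅕)
-20*W(-3)*8 = -20*⅕*8 = -4*8 = -32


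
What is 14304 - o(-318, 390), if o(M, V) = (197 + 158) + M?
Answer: 14267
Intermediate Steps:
o(M, V) = 355 + M
14304 - o(-318, 390) = 14304 - (355 - 318) = 14304 - 1*37 = 14304 - 37 = 14267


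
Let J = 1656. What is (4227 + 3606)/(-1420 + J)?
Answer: 7833/236 ≈ 33.191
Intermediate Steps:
(4227 + 3606)/(-1420 + J) = (4227 + 3606)/(-1420 + 1656) = 7833/236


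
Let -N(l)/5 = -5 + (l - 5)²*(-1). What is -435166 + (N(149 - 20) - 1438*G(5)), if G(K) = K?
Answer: -365451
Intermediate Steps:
N(l) = 25 + 5*(-5 + l)² (N(l) = -5*(-5 + (l - 5)²*(-1)) = -5*(-5 + (-5 + l)²*(-1)) = -5*(-5 - (-5 + l)²) = 25 + 5*(-5 + l)²)
-435166 + (N(149 - 20) - 1438*G(5)) = -435166 + ((25 + 5*(-5 + (149 - 20))²) - 1438*5) = -435166 + ((25 + 5*(-5 + 129)²) - 1*7190) = -435166 + ((25 + 5*124²) - 7190) = -435166 + ((25 + 5*15376) - 7190) = -435166 + ((25 + 76880) - 7190) = -435166 + (76905 - 7190) = -435166 + 69715 = -365451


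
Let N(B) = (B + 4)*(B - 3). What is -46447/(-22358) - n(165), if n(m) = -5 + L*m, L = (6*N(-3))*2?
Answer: 265771277/22358 ≈ 11887.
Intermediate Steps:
N(B) = (-3 + B)*(4 + B) (N(B) = (4 + B)*(-3 + B) = (-3 + B)*(4 + B))
L = -72 (L = (6*(-12 - 3 + (-3)**2))*2 = (6*(-12 - 3 + 9))*2 = (6*(-6))*2 = -36*2 = -72)
n(m) = -5 - 72*m
-46447/(-22358) - n(165) = -46447/(-22358) - (-5 - 72*165) = -46447*(-1/22358) - (-5 - 11880) = 46447/22358 - 1*(-11885) = 46447/22358 + 11885 = 265771277/22358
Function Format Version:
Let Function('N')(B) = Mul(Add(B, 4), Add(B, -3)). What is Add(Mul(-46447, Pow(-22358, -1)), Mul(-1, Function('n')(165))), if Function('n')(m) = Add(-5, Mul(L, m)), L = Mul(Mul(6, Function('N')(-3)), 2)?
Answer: Rational(265771277, 22358) ≈ 11887.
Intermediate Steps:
Function('N')(B) = Mul(Add(-3, B), Add(4, B)) (Function('N')(B) = Mul(Add(4, B), Add(-3, B)) = Mul(Add(-3, B), Add(4, B)))
L = -72 (L = Mul(Mul(6, Add(-12, -3, Pow(-3, 2))), 2) = Mul(Mul(6, Add(-12, -3, 9)), 2) = Mul(Mul(6, -6), 2) = Mul(-36, 2) = -72)
Function('n')(m) = Add(-5, Mul(-72, m))
Add(Mul(-46447, Pow(-22358, -1)), Mul(-1, Function('n')(165))) = Add(Mul(-46447, Pow(-22358, -1)), Mul(-1, Add(-5, Mul(-72, 165)))) = Add(Mul(-46447, Rational(-1, 22358)), Mul(-1, Add(-5, -11880))) = Add(Rational(46447, 22358), Mul(-1, -11885)) = Add(Rational(46447, 22358), 11885) = Rational(265771277, 22358)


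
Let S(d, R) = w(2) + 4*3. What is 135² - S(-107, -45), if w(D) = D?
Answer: 18211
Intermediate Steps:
S(d, R) = 14 (S(d, R) = 2 + 4*3 = 2 + 12 = 14)
135² - S(-107, -45) = 135² - 1*14 = 18225 - 14 = 18211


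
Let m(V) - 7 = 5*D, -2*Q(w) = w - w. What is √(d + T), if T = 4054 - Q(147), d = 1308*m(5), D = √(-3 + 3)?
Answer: √13210 ≈ 114.93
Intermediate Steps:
Q(w) = 0 (Q(w) = -(w - w)/2 = -½*0 = 0)
D = 0 (D = √0 = 0)
m(V) = 7 (m(V) = 7 + 5*0 = 7 + 0 = 7)
d = 9156 (d = 1308*7 = 9156)
T = 4054 (T = 4054 - 1*0 = 4054 + 0 = 4054)
√(d + T) = √(9156 + 4054) = √13210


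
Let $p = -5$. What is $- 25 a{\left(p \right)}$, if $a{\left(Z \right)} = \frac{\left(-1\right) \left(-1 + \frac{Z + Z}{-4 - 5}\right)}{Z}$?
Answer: $- \frac{5}{9} \approx -0.55556$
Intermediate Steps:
$a{\left(Z \right)} = \frac{1 + \frac{2 Z}{9}}{Z}$ ($a{\left(Z \right)} = \frac{\left(-1\right) \left(-1 + \frac{2 Z}{-9}\right)}{Z} = \frac{\left(-1\right) \left(-1 + 2 Z \left(- \frac{1}{9}\right)\right)}{Z} = \frac{\left(-1\right) \left(-1 - \frac{2 Z}{9}\right)}{Z} = \frac{1 + \frac{2 Z}{9}}{Z}$)
$- 25 a{\left(p \right)} = - 25 \left(\frac{2}{9} + \frac{1}{-5}\right) = - 25 \left(\frac{2}{9} - \frac{1}{5}\right) = \left(-25\right) \frac{1}{45} = - \frac{5}{9}$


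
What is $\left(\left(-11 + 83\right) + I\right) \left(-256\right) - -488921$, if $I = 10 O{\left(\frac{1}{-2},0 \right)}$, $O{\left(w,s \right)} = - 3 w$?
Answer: $466649$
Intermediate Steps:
$I = 15$ ($I = 10 \left(- \frac{3}{-2}\right) = 10 \left(\left(-3\right) \left(- \frac{1}{2}\right)\right) = 10 \cdot \frac{3}{2} = 15$)
$\left(\left(-11 + 83\right) + I\right) \left(-256\right) - -488921 = \left(\left(-11 + 83\right) + 15\right) \left(-256\right) - -488921 = \left(72 + 15\right) \left(-256\right) + 488921 = 87 \left(-256\right) + 488921 = -22272 + 488921 = 466649$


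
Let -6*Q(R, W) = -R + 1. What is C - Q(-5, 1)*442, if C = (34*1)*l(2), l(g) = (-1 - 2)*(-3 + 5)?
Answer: 238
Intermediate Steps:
Q(R, W) = -1/6 + R/6 (Q(R, W) = -(-R + 1)/6 = -(1 - R)/6 = -1/6 + R/6)
l(g) = -6 (l(g) = -3*2 = -6)
C = -204 (C = (34*1)*(-6) = 34*(-6) = -204)
C - Q(-5, 1)*442 = -204 - (-1/6 + (1/6)*(-5))*442 = -204 - (-1/6 - 5/6)*442 = -204 - (-1)*442 = -204 - 1*(-442) = -204 + 442 = 238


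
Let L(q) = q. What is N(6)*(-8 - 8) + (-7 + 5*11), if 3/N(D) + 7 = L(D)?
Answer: 96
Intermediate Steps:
N(D) = 3/(-7 + D)
N(6)*(-8 - 8) + (-7 + 5*11) = (3/(-7 + 6))*(-8 - 8) + (-7 + 5*11) = (3/(-1))*(-16) + (-7 + 55) = (3*(-1))*(-16) + 48 = -3*(-16) + 48 = 48 + 48 = 96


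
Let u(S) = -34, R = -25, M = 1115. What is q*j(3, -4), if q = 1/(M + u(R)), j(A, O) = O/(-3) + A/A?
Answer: 7/3243 ≈ 0.0021585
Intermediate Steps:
j(A, O) = 1 - O/3 (j(A, O) = O*(-1/3) + 1 = -O/3 + 1 = 1 - O/3)
q = 1/1081 (q = 1/(1115 - 34) = 1/1081 ≈ 0.00092507)
q*j(3, -4) = (1 - 1/3*(-4))/1081 = (1 + 4/3)/1081 = (1/1081)*(7/3) = 7/3243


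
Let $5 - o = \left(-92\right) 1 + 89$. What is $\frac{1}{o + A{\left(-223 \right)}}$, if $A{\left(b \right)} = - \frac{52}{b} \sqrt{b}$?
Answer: $\frac{223}{2122} - \frac{13 i \sqrt{223}}{4244} \approx 0.10509 - 0.045743 i$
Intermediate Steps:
$A{\left(b \right)} = - \frac{52}{\sqrt{b}}$
$o = 8$ ($o = 5 - \left(\left(-92\right) 1 + 89\right) = 5 - \left(-92 + 89\right) = 5 - -3 = 5 + 3 = 8$)
$\frac{1}{o + A{\left(-223 \right)}} = \frac{1}{8 - \frac{52}{i \sqrt{223}}} = \frac{1}{8 - 52 \left(- \frac{i \sqrt{223}}{223}\right)} = \frac{1}{8 + \frac{52 i \sqrt{223}}{223}}$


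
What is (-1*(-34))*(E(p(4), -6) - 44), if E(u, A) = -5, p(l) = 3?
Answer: -1666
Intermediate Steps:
(-1*(-34))*(E(p(4), -6) - 44) = (-1*(-34))*(-5 - 44) = 34*(-49) = -1666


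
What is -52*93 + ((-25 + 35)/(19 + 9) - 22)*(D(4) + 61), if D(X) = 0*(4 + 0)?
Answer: -86187/14 ≈ -6156.2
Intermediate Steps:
D(X) = 0 (D(X) = 0*4 = 0)
-52*93 + ((-25 + 35)/(19 + 9) - 22)*(D(4) + 61) = -52*93 + ((-25 + 35)/(19 + 9) - 22)*(0 + 61) = -4836 + (10/28 - 22)*61 = -4836 + (10*(1/28) - 22)*61 = -4836 + (5/14 - 22)*61 = -4836 - 303/14*61 = -4836 - 18483/14 = -86187/14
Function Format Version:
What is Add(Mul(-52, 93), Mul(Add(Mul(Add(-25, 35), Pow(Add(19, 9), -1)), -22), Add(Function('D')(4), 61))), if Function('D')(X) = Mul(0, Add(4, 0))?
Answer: Rational(-86187, 14) ≈ -6156.2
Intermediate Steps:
Function('D')(X) = 0 (Function('D')(X) = Mul(0, 4) = 0)
Add(Mul(-52, 93), Mul(Add(Mul(Add(-25, 35), Pow(Add(19, 9), -1)), -22), Add(Function('D')(4), 61))) = Add(Mul(-52, 93), Mul(Add(Mul(Add(-25, 35), Pow(Add(19, 9), -1)), -22), Add(0, 61))) = Add(-4836, Mul(Add(Mul(10, Pow(28, -1)), -22), 61)) = Add(-4836, Mul(Add(Mul(10, Rational(1, 28)), -22), 61)) = Add(-4836, Mul(Add(Rational(5, 14), -22), 61)) = Add(-4836, Mul(Rational(-303, 14), 61)) = Add(-4836, Rational(-18483, 14)) = Rational(-86187, 14)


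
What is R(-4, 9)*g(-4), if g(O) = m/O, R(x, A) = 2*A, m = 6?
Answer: -27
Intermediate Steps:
g(O) = 6/O
R(-4, 9)*g(-4) = (2*9)*(6/(-4)) = 18*(6*(-¼)) = 18*(-3/2) = -27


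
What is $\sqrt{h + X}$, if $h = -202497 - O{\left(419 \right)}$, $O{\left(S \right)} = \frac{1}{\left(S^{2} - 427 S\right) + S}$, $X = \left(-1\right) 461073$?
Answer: $\frac{i \sqrt{5708353622797}}{2933} \approx 814.6 i$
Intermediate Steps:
$X = -461073$
$O{\left(S \right)} = \frac{1}{S^{2} - 426 S}$
$h = - \frac{593923700}{2933}$ ($h = -202497 - \frac{1}{419 \left(-426 + 419\right)} = -202497 - \frac{1}{419 \left(-7\right)} = -202497 - \frac{1}{419} \left(- \frac{1}{7}\right) = -202497 - - \frac{1}{2933} = -202497 + \frac{1}{2933} = - \frac{593923700}{2933} \approx -2.025 \cdot 10^{5}$)
$\sqrt{h + X} = \sqrt{- \frac{593923700}{2933} - 461073} = \sqrt{- \frac{1946250809}{2933}} = \frac{i \sqrt{5708353622797}}{2933}$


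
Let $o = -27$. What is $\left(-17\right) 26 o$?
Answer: $11934$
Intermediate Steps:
$\left(-17\right) 26 o = \left(-17\right) 26 \left(-27\right) = \left(-442\right) \left(-27\right) = 11934$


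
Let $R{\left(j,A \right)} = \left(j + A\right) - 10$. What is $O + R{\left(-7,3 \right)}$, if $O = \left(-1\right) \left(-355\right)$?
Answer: $341$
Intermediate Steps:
$R{\left(j,A \right)} = -10 + A + j$ ($R{\left(j,A \right)} = \left(A + j\right) - 10 = -10 + A + j$)
$O = 355$
$O + R{\left(-7,3 \right)} = 355 - 14 = 341$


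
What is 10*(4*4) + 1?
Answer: 161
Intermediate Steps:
10*(4*4) + 1 = 10*16 + 1 = 160 + 1 = 161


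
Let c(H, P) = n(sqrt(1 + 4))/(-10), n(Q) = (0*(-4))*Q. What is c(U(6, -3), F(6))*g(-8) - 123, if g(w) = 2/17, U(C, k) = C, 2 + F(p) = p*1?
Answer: -123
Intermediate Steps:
F(p) = -2 + p (F(p) = -2 + p*1 = -2 + p)
n(Q) = 0 (n(Q) = 0*Q = 0)
g(w) = 2/17 (g(w) = 2*(1/17) = 2/17)
c(H, P) = 0 (c(H, P) = 0/(-10) = 0*(-1/10) = 0)
c(U(6, -3), F(6))*g(-8) - 123 = 0*(2/17) - 123 = 0 - 123 = -123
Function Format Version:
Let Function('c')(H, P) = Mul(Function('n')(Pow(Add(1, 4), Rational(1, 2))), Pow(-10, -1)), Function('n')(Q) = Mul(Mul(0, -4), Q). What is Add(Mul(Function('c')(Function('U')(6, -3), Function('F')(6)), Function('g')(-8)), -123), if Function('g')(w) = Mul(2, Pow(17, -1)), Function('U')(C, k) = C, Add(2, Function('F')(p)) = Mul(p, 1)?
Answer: -123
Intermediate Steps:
Function('F')(p) = Add(-2, p) (Function('F')(p) = Add(-2, Mul(p, 1)) = Add(-2, p))
Function('n')(Q) = 0 (Function('n')(Q) = Mul(0, Q) = 0)
Function('g')(w) = Rational(2, 17) (Function('g')(w) = Mul(2, Rational(1, 17)) = Rational(2, 17))
Function('c')(H, P) = 0 (Function('c')(H, P) = Mul(0, Pow(-10, -1)) = Mul(0, Rational(-1, 10)) = 0)
Add(Mul(Function('c')(Function('U')(6, -3), Function('F')(6)), Function('g')(-8)), -123) = Add(Mul(0, Rational(2, 17)), -123) = Add(0, -123) = -123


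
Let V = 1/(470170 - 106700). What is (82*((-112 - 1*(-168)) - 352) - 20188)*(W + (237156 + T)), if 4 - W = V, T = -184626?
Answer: -4468120717086/1913 ≈ -2.3357e+9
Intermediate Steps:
V = 1/363470 ≈ 2.7513e-6
W = 1453879/363470 (W = 4 - 1*1/363470 = 4 - 1/363470 = 1453879/363470 ≈ 4.0000)
(82*((-112 - 1*(-168)) - 352) - 20188)*(W + (237156 + T)) = (82*((-112 - 1*(-168)) - 352) - 20188)*(1453879/363470 + (237156 - 184626)) = (82*((-112 + 168) - 352) - 20188)*(1453879/363470 + 52530) = (82*(56 - 352) - 20188)*(19094532979/363470) = (82*(-296) - 20188)*(19094532979/363470) = (-24272 - 20188)*(19094532979/363470) = -44460*19094532979/363470 = -4468120717086/1913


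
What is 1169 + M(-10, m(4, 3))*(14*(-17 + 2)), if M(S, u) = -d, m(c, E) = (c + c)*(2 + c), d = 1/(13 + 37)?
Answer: 5866/5 ≈ 1173.2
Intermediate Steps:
d = 1/50 ≈ 0.020000
m(c, E) = 2*c*(2 + c) (m(c, E) = (2*c)*(2 + c) = 2*c*(2 + c))
M(S, u) = -1/50 (M(S, u) = -1*1/50 = -1/50)
1169 + M(-10, m(4, 3))*(14*(-17 + 2)) = 1169 - 7*(-17 + 2)/25 = 1169 - 7*(-15)/25 = 1169 - 1/50*(-210) = 1169 + 21/5 = 5866/5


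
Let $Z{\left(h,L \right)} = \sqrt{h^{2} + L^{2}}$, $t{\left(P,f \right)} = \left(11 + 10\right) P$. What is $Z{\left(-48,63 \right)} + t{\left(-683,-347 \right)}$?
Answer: $-14343 + 3 \sqrt{697} \approx -14264.0$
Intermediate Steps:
$t{\left(P,f \right)} = 21 P$
$Z{\left(h,L \right)} = \sqrt{L^{2} + h^{2}}$
$Z{\left(-48,63 \right)} + t{\left(-683,-347 \right)} = \sqrt{63^{2} + \left(-48\right)^{2}} + 21 \left(-683\right) = \sqrt{3969 + 2304} - 14343 = \sqrt{6273} - 14343 = 3 \sqrt{697} - 14343 = -14343 + 3 \sqrt{697}$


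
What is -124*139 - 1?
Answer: -17237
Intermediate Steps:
-124*139 - 1 = -17236 - 1 = -17237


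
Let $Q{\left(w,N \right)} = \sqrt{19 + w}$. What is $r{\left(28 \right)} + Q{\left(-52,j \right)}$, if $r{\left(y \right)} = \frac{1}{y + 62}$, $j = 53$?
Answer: $\frac{1}{90} + i \sqrt{33} \approx 0.011111 + 5.7446 i$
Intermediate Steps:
$r{\left(y \right)} = \frac{1}{62 + y}$
$r{\left(28 \right)} + Q{\left(-52,j \right)} = \frac{1}{62 + 28} + \sqrt{19 - 52} = \frac{1}{90} + \sqrt{-33} = \frac{1}{90} + i \sqrt{33}$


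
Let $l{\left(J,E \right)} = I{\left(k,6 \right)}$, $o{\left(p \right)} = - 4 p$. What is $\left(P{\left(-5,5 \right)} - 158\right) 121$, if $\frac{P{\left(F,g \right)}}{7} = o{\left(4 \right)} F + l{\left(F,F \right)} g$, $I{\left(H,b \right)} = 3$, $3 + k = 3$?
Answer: $61347$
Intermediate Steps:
$k = 0$ ($k = -3 + 3 = 0$)
$l{\left(J,E \right)} = 3$
$P{\left(F,g \right)} = - 112 F + 21 g$ ($P{\left(F,g \right)} = 7 \left(\left(-4\right) 4 F + 3 g\right) = 7 \left(- 16 F + 3 g\right) = - 112 F + 21 g$)
$\left(P{\left(-5,5 \right)} - 158\right) 121 = \left(\left(\left(-112\right) \left(-5\right) + 21 \cdot 5\right) - 158\right) 121 = \left(\left(560 + 105\right) - 158\right) 121 = \left(665 - 158\right) 121 = 507 \cdot 121 = 61347$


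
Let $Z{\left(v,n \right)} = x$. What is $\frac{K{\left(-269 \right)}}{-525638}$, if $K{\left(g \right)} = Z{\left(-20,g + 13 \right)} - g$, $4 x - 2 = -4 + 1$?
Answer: $- \frac{1075}{2102552} \approx -0.00051128$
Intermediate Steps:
$x = - \frac{1}{4}$ ($x = \frac{1}{2} + \frac{-4 + 1}{4} = \frac{1}{2} + \frac{1}{4} \left(-3\right) = \frac{1}{2} - \frac{3}{4} = - \frac{1}{4} \approx -0.25$)
$Z{\left(v,n \right)} = - \frac{1}{4}$
$K{\left(g \right)} = - \frac{1}{4} - g$
$\frac{K{\left(-269 \right)}}{-525638} = \frac{- \frac{1}{4} - -269}{-525638} = \left(- \frac{1}{4} + 269\right) \left(- \frac{1}{525638}\right) = \frac{1075}{4} \left(- \frac{1}{525638}\right) = - \frac{1075}{2102552}$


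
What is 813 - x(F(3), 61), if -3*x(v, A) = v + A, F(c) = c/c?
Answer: 2501/3 ≈ 833.67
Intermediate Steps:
F(c) = 1
x(v, A) = -A/3 - v/3 (x(v, A) = -(v + A)/3 = -(A + v)/3 = -A/3 - v/3)
813 - x(F(3), 61) = 813 - (-1/3*61 - 1/3*1) = 813 - (-61/3 - 1/3) = 813 - 1*(-62/3) = 813 + 62/3 = 2501/3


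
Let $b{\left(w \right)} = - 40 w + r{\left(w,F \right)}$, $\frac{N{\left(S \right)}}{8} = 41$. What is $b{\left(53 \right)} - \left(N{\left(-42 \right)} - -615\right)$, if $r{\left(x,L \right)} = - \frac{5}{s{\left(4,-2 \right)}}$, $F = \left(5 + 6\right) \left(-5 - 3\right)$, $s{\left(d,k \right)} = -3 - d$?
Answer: $- \frac{21436}{7} \approx -3062.3$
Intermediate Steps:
$N{\left(S \right)} = 328$ ($N{\left(S \right)} = 8 \cdot 41 = 328$)
$F = -88$ ($F = 11 \left(-8\right) = -88$)
$r{\left(x,L \right)} = \frac{5}{7}$ ($r{\left(x,L \right)} = - \frac{5}{-3 - 4} = - \frac{5}{-7} = \left(-5\right) \left(- \frac{1}{7}\right) = \frac{5}{7}$)
$b{\left(w \right)} = \frac{5}{7} - 40 w$ ($b{\left(w \right)} = - 40 w + \frac{5}{7} = \frac{5}{7} - 40 w$)
$b{\left(53 \right)} - \left(N{\left(-42 \right)} - -615\right) = \left(\frac{5}{7} - 2120\right) - \left(328 - -615\right) = \left(\frac{5}{7} - 2120\right) - \left(328 + 615\right) = - \frac{14835}{7} - 943 = - \frac{21436}{7}$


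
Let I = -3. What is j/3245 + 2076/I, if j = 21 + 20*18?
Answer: -2245159/3245 ≈ -691.88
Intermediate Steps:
j = 381 (j = 21 + 360 = 381)
j/3245 + 2076/I = 381/3245 + 2076/(-3) = 381*(1/3245) + 2076*(-⅓) = 381/3245 - 692 = -2245159/3245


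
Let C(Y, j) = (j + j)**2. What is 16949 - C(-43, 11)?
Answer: 16465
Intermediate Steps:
C(Y, j) = 4*j**2 (C(Y, j) = (2*j)**2 = 4*j**2)
16949 - C(-43, 11) = 16949 - 4*11**2 = 16949 - 4*121 = 16949 - 1*484 = 16949 - 484 = 16465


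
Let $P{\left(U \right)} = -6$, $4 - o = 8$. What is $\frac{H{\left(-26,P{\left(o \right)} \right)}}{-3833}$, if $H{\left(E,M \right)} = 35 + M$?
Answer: $- \frac{29}{3833} \approx -0.0075659$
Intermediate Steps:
$o = -4$ ($o = 4 - 8 = -4$)
$\frac{H{\left(-26,P{\left(o \right)} \right)}}{-3833} = \frac{35 - 6}{-3833} = 29 \left(- \frac{1}{3833}\right) = - \frac{29}{3833}$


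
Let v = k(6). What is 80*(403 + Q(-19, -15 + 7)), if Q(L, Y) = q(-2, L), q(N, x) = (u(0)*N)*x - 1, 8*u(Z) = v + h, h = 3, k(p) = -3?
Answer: 32160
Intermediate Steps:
v = -3
u(Z) = 0 (u(Z) = (-3 + 3)/8 = (1/8)*0 = 0)
q(N, x) = -1 (q(N, x) = (0*N)*x - 1 = 0*x - 1 = 0 - 1 = -1)
Q(L, Y) = -1
80*(403 + Q(-19, -15 + 7)) = 80*(403 - 1) = 80*402 = 32160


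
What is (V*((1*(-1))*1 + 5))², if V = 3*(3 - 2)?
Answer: 144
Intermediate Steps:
V = 3 (V = 3*1 = 3)
(V*((1*(-1))*1 + 5))² = (3*((1*(-1))*1 + 5))² = (3*(-1*1 + 5))² = (3*(-1 + 5))² = (3*4)² = 12² = 144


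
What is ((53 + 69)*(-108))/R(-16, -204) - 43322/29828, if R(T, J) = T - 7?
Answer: 196008661/343022 ≈ 571.42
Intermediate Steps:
R(T, J) = -7 + T
((53 + 69)*(-108))/R(-16, -204) - 43322/29828 = ((53 + 69)*(-108))/(-7 - 16) - 43322/29828 = (122*(-108))/(-23) - 43322*1/29828 = -13176*(-1/23) - 21661/14914 = 13176/23 - 21661/14914 = 196008661/343022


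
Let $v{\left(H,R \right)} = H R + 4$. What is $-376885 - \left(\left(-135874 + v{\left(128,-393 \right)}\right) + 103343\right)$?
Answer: $-294054$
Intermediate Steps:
$v{\left(H,R \right)} = 4 + H R$
$-376885 - \left(\left(-135874 + v{\left(128,-393 \right)}\right) + 103343\right) = -376885 - \left(\left(-135874 + \left(4 + 128 \left(-393\right)\right)\right) + 103343\right) = -376885 - \left(\left(-135874 + \left(4 - 50304\right)\right) + 103343\right) = -376885 - \left(\left(-135874 - 50300\right) + 103343\right) = -376885 - \left(-186174 + 103343\right) = -376885 - -82831 = -376885 + 82831 = -294054$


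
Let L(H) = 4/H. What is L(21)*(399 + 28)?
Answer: 244/3 ≈ 81.333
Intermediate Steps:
L(21)*(399 + 28) = (4/21)*(399 + 28) = (4*(1/21))*427 = (4/21)*427 = 244/3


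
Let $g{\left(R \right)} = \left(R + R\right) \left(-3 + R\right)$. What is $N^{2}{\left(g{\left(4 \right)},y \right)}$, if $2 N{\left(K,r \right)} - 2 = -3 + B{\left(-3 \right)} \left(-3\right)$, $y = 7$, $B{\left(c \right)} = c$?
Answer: $16$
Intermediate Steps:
$g{\left(R \right)} = 2 R \left(-3 + R\right)$
$N{\left(K,r \right)} = 4$ ($N{\left(K,r \right)} = 1 + \frac{-3 - -9}{2} = 1 + \frac{-3 + 9}{2} = 1 + \frac{1}{2} \cdot 6 = 1 + 3 = 4$)
$N^{2}{\left(g{\left(4 \right)},y \right)} = 4^{2} = 16$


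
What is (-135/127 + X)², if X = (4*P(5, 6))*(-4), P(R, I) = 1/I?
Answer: 2019241/145161 ≈ 13.910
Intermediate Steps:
X = -8/3 (X = (4/6)*(-4) = (4*(⅙))*(-4) = (⅔)*(-4) = -8/3 ≈ -2.6667)
(-135/127 + X)² = (-135/127 - 8/3)² = (-1421/381)² = 2019241/145161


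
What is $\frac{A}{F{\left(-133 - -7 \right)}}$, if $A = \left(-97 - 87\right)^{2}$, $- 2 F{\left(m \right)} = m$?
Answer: $\frac{33856}{63} \approx 537.4$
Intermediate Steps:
$F{\left(m \right)} = - \frac{m}{2}$
$A = 33856$ ($A = \left(-184\right)^{2} = 33856$)
$\frac{A}{F{\left(-133 - -7 \right)}} = \frac{33856}{\left(- \frac{1}{2}\right) \left(-133 - -7\right)} = \frac{33856}{\left(- \frac{1}{2}\right) \left(-133 + 7\right)} = \frac{33856}{\left(- \frac{1}{2}\right) \left(-126\right)} = \frac{33856}{63}$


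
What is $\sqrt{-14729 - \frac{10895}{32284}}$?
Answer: $\frac{i \sqrt{3837937505101}}{16142} \approx 121.36 i$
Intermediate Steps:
$\sqrt{-14729 - \frac{10895}{32284}} = \sqrt{- \frac{475521931}{32284}} = \frac{i \sqrt{3837937505101}}{16142}$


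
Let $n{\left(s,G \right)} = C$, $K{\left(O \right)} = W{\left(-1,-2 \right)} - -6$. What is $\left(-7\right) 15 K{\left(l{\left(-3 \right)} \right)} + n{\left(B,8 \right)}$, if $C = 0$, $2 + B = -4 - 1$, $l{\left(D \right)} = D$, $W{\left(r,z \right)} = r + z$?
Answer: $-315$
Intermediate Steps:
$B = -7$ ($B = -2 - 5 = -7$)
$K{\left(O \right)} = 3$ ($K{\left(O \right)} = \left(-1 - 2\right) - -6 = -3 + 6 = 3$)
$n{\left(s,G \right)} = 0$
$\left(-7\right) 15 K{\left(l{\left(-3 \right)} \right)} + n{\left(B,8 \right)} = \left(-7\right) 15 \cdot 3 + 0 = \left(-105\right) 3 + 0 = -315 + 0 = -315$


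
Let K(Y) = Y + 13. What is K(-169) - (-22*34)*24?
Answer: 17796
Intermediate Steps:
K(Y) = 13 + Y
K(-169) - (-22*34)*24 = (13 - 169) - (-22*34)*24 = -156 - (-748)*24 = -156 - 1*(-17952) = -156 + 17952 = 17796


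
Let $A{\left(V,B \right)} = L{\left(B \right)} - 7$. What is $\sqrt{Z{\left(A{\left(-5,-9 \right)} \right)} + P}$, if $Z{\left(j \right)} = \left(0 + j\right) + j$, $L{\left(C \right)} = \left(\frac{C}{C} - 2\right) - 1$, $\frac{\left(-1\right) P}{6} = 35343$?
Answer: $6 i \sqrt{5891} \approx 460.52 i$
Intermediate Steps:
$P = -212058$ ($P = \left(-6\right) 35343 = -212058$)
$L{\left(C \right)} = -2$ ($L{\left(C \right)} = \left(1 - 2\right) - 1 = -1 - 1 = -2$)
$A{\left(V,B \right)} = -9$ ($A{\left(V,B \right)} = -2 - 7 = -9$)
$Z{\left(j \right)} = 2 j$ ($Z{\left(j \right)} = j + j = 2 j$)
$\sqrt{Z{\left(A{\left(-5,-9 \right)} \right)} + P} = \sqrt{2 \left(-9\right) - 212058} = \sqrt{-18 - 212058} = \sqrt{-212076} = 6 i \sqrt{5891}$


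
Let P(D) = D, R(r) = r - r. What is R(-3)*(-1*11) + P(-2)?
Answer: -2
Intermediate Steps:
R(r) = 0
R(-3)*(-1*11) + P(-2) = 0*(-1*11) - 2 = 0*(-11) - 2 = 0 - 2 = -2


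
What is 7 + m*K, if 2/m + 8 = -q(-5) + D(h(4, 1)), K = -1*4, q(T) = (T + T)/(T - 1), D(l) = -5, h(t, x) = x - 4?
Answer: 83/11 ≈ 7.5455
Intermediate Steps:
h(t, x) = -4 + x
q(T) = 2*T/(-1 + T) (q(T) = (2*T)/(-1 + T) = 2*T/(-1 + T))
K = -4
m = -3/22 (m = 2/(-8 + (-2*(-5)/(-1 - 5) - 5)) = 2/(-8 + (-2*(-5)/(-6) - 5)) = 2/(-8 + (-2*(-5)*(-1)/6 - 5)) = 2/(-8 + (-1*5/3 - 5)) = 2/(-8 + (-5/3 - 5)) = 2/(-8 - 20/3) = 2/(-44/3) = 2*(-3/44) = -3/22 ≈ -0.13636)
7 + m*K = 7 - 3/22*(-4) = 7 + 6/11 = 83/11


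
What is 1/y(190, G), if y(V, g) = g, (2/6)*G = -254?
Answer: -1/762 ≈ -0.0013123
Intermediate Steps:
G = -762 (G = 3*(-254) = -762)
1/y(190, G) = 1/(-762) = -1/762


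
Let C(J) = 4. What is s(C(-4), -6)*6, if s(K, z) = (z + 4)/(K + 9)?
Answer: -12/13 ≈ -0.92308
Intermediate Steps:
s(K, z) = (4 + z)/(9 + K)
s(C(-4), -6)*6 = ((4 - 6)/(9 + 4))*6 = (-2/13)*6 = ((1/13)*(-2))*6 = -2/13*6 = -12/13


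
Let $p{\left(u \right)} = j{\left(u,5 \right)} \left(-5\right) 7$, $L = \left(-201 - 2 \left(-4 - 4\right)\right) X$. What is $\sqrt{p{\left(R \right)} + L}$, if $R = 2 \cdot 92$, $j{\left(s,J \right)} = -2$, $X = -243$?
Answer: $5 \sqrt{1801} \approx 212.19$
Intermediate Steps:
$R = 184$
$L = 44955$ ($L = \left(-201 - 2 \left(-4 - 4\right)\right) \left(-243\right) = \left(-201 - -16\right) \left(-243\right) = \left(-201 + 16\right) \left(-243\right) = \left(-185\right) \left(-243\right) = 44955$)
$p{\left(u \right)} = 70$ ($p{\left(u \right)} = \left(-2\right) \left(-5\right) 7 = 10 \cdot 7 = 70$)
$\sqrt{p{\left(R \right)} + L} = \sqrt{70 + 44955} = \sqrt{45025} = 5 \sqrt{1801}$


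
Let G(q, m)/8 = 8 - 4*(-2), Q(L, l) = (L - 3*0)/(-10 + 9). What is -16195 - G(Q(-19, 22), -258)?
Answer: -16323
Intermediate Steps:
Q(L, l) = -L (Q(L, l) = (L + 0)/(-1) = L*(-1) = -L)
G(q, m) = 128 (G(q, m) = 8*(8 - 4*(-2)) = 8*(8 + 8) = 8*16 = 128)
-16195 - G(Q(-19, 22), -258) = -16195 - 1*128 = -16195 - 128 = -16323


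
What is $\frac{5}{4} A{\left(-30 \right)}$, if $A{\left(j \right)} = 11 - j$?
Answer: $\frac{205}{4} \approx 51.25$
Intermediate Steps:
$\frac{5}{4} A{\left(-30 \right)} = \frac{5}{4} \left(11 - -30\right) = 5 \cdot \frac{1}{4} \left(11 + 30\right) = \frac{5}{4} \cdot 41 = \frac{205}{4}$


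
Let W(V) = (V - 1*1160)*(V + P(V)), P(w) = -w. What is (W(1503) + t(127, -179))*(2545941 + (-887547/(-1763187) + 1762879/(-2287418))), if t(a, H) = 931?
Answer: 65031615846874271367/27436365178 ≈ 2.3703e+9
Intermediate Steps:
W(V) = 0 (W(V) = (V - 1*1160)*(V - V) = (V - 1160)*0 = (-1160 + V)*0 = 0)
(W(1503) + t(127, -179))*(2545941 + (-887547/(-1763187) + 1762879/(-2287418))) = (0 + 931)*(2545941 + (-887547/(-1763187) + 1762879/(-2287418))) = 931*(2545941 + (-887547*(-1/1763187) + 1762879*(-1/2287418))) = 931*(2545941 + (295849/587729 - 1762879/2287418)) = 931*(2545941 - 359364783909/1344381893722) = 931*(3422716623519698493/1344381893722) = 65031615846874271367/27436365178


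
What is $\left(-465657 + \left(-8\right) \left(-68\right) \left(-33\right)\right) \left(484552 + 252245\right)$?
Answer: $-356321660373$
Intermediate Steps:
$\left(-465657 + \left(-8\right) \left(-68\right) \left(-33\right)\right) \left(484552 + 252245\right) = \left(-465657 + 544 \left(-33\right)\right) 736797 = \left(-465657 - 17952\right) 736797 = \left(-483609\right) 736797 = -356321660373$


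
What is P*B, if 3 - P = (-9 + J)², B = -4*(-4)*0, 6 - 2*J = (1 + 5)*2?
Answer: 0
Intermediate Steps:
J = -3 (J = 3 - (1 + 5)*2/2 = 3 - 3*2 = 3 - ½*12 = 3 - 6 = -3)
B = 0 (B = 16*0 = 0)
P = -141 (P = 3 - (-9 - 3)² = 3 - 1*(-12)² = 3 - 1*144 = 3 - 144 = -141)
P*B = -141*0 = 0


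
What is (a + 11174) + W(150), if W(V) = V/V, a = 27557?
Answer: 38732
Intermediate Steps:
W(V) = 1
(a + 11174) + W(150) = (27557 + 11174) + 1 = 38731 + 1 = 38732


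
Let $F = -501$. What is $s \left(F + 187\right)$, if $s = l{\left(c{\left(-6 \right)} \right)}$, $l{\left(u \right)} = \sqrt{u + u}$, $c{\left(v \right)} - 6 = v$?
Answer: $0$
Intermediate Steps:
$c{\left(v \right)} = 6 + v$
$l{\left(u \right)} = \sqrt{2} \sqrt{u}$ ($l{\left(u \right)} = \sqrt{2 u} = \sqrt{2} \sqrt{u}$)
$s = 0$ ($s = \sqrt{2} \sqrt{6 - 6} = \sqrt{2} \sqrt{0} = \sqrt{2} \cdot 0 = 0$)
$s \left(F + 187\right) = 0 \left(-501 + 187\right) = 0 \left(-314\right) = 0$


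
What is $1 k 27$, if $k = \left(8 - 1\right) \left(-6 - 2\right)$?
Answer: $-1512$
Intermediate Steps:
$k = -56$ ($k = 7 \left(-8\right) = -56$)
$1 k 27 = 1 \left(-56\right) 27 = \left(-56\right) 27 = -1512$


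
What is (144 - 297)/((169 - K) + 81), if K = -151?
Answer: -153/401 ≈ -0.38155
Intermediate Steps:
(144 - 297)/((169 - K) + 81) = (144 - 297)/((169 - 1*(-151)) + 81) = -153/((169 + 151) + 81) = -153/(320 + 81) = -153/401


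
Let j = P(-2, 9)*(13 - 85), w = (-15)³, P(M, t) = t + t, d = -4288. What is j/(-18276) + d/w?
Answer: 6895124/5140125 ≈ 1.3414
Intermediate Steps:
P(M, t) = 2*t
w = -3375
j = -1296 (j = (2*9)*(13 - 85) = 18*(-72) = -1296)
j/(-18276) + d/w = -1296/(-18276) - 4288/(-3375) = -1296*(-1/18276) - 4288*(-1/3375) = 108/1523 + 4288/3375 = 6895124/5140125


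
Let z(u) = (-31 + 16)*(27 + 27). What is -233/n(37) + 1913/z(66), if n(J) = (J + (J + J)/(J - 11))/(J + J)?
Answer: -2466881/5670 ≈ -435.08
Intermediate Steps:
z(u) = -810 (z(u) = -15*54 = -810)
n(J) = (J + 2*J/(-11 + J))/(2*J) (n(J) = (J + (2*J)/(-11 + J))/((2*J)) = (J + 2*J/(-11 + J))*(1/(2*J)) = (J + 2*J/(-11 + J))/(2*J))
-233/n(37) + 1913/z(66) = -233*2*(-11 + 37)/(-9 + 37) + 1913/(-810) = -233/((1/2)*28/26) + 1913*(-1/810) = -233/((1/2)*(1/26)*28) - 1913/810 = -233/7/13 - 1913/810 = -233*13/7 - 1913/810 = -3029/7 - 1913/810 = -2466881/5670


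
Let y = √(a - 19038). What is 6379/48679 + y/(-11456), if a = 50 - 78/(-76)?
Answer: 6379/48679 - I*√27417190/435328 ≈ 0.13104 - 0.012028*I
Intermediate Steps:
a = 1939/38 (a = 50 - 78*(-1)/76 = 50 - 39*(-1/38) = 50 + 39/38 = 1939/38 ≈ 51.026)
y = I*√27417190/38 (y = √(1939/38 - 19038) = √(-721505/38) = I*√27417190/38 ≈ 137.79*I)
6379/48679 + y/(-11456) = 6379/48679 + (I*√27417190/38)/(-11456) = 6379*(1/48679) + (I*√27417190/38)*(-1/11456) = 6379/48679 - I*√27417190/435328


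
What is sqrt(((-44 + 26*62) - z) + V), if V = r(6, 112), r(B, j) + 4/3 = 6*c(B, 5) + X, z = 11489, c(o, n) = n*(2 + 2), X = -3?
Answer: 2*I*sqrt(22062)/3 ≈ 99.022*I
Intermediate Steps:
c(o, n) = 4*n (c(o, n) = n*4 = 4*n)
r(B, j) = 347/3 (r(B, j) = -4/3 + (6*(4*5) - 3) = -4/3 + (6*20 - 3) = -4/3 + (120 - 3) = -4/3 + 117 = 347/3)
V = 347/3 ≈ 115.67
sqrt(((-44 + 26*62) - z) + V) = sqrt(((-44 + 26*62) - 1*11489) + 347/3) = sqrt(((-44 + 1612) - 11489) + 347/3) = sqrt((1568 - 11489) + 347/3) = sqrt(-9921 + 347/3) = sqrt(-29416/3) = 2*I*sqrt(22062)/3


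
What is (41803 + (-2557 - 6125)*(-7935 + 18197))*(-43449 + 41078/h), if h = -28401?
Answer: 109894472367431887/28401 ≈ 3.8694e+12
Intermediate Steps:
(41803 + (-2557 - 6125)*(-7935 + 18197))*(-43449 + 41078/h) = (41803 + (-2557 - 6125)*(-7935 + 18197))*(-43449 + 41078/(-28401)) = (41803 - 8682*10262)*(-43449 + 41078*(-1/28401)) = (41803 - 89094684)*(-43449 - 41078/28401) = -89052881*(-1234036127/28401) = 109894472367431887/28401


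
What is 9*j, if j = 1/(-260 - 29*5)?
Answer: -1/45 ≈ -0.022222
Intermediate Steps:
j = -1/405 (j = 1/(-260 - 145) = 1/(-405) = -1/405 ≈ -0.0024691)
9*j = 9*(-1/405) = -1/45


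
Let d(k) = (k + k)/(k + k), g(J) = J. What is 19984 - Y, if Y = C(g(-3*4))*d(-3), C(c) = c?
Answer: 19996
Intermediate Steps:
d(k) = 1 (d(k) = (2*k)/((2*k)) = (2*k)*(1/(2*k)) = 1)
Y = -12 (Y = -3*4*1 = -12*1 = -12)
19984 - Y = 19984 - 1*(-12) = 19984 + 12 = 19996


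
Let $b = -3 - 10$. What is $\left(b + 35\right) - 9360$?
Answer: $-9338$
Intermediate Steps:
$b = -13$
$\left(b + 35\right) - 9360 = \left(-13 + 35\right) - 9360 = 22 - 9360 = -9338$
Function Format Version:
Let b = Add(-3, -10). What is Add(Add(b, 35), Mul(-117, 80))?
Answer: -9338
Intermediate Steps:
b = -13
Add(Add(b, 35), Mul(-117, 80)) = Add(Add(-13, 35), Mul(-117, 80)) = Add(22, -9360) = -9338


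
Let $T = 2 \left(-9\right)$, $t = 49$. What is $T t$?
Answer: $-882$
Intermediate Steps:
$T = -18$
$T t = \left(-18\right) 49 = -882$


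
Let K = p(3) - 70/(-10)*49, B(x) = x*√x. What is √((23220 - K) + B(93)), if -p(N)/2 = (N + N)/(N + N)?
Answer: √(22879 + 93*√93) ≈ 154.19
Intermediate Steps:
p(N) = -2 (p(N) = -2*(N + N)/(N + N) = -2*2*N/(2*N) = -2*2*N*1/(2*N) = -2*1 = -2)
B(x) = x^(3/2)
K = 341 (K = -2 - 70/(-10)*49 = -2 - 70*(-⅒)*49 = -2 + 7*49 = -2 + 343 = 341)
√((23220 - K) + B(93)) = √((23220 - 1*341) + 93^(3/2)) = √((23220 - 341) + 93*√93) = √(22879 + 93*√93)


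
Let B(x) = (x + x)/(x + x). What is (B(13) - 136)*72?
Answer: -9720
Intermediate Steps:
B(x) = 1 (B(x) = (2*x)/((2*x)) = (2*x)*(1/(2*x)) = 1)
(B(13) - 136)*72 = (1 - 136)*72 = -135*72 = -9720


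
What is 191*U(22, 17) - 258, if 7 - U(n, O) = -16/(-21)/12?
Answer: 67213/63 ≈ 1066.9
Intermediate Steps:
U(n, O) = 437/63 (U(n, O) = 7 - (-16/(-21))/12 = 7 - (-16*(-1/21))/12 = 7 - 16/(21*12) = 7 - 1*4/63 = 7 - 4/63 = 437/63)
191*U(22, 17) - 258 = 191*(437/63) - 258 = 83467/63 - 258 = 67213/63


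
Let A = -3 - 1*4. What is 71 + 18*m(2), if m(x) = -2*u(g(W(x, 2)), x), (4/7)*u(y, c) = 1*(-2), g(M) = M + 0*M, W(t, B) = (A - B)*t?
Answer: 197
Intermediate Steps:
A = -7 (A = -3 - 4 = -7)
W(t, B) = t*(-7 - B) (W(t, B) = (-7 - B)*t = t*(-7 - B))
g(M) = M (g(M) = M + 0 = M)
u(y, c) = -7/2 (u(y, c) = 7*(1*(-2))/4 = (7/4)*(-2) = -7/2)
m(x) = 7 (m(x) = -2*(-7/2) = 7)
71 + 18*m(2) = 71 + 18*7 = 71 + 126 = 197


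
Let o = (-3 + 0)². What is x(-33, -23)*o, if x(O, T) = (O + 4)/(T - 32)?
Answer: 261/55 ≈ 4.7455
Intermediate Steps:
o = 9 (o = (-3)² = 9)
x(O, T) = (4 + O)/(-32 + T)
x(-33, -23)*o = ((4 - 33)/(-32 - 23))*9 = (-29/(-55))*9 = -1/55*(-29)*9 = (29/55)*9 = 261/55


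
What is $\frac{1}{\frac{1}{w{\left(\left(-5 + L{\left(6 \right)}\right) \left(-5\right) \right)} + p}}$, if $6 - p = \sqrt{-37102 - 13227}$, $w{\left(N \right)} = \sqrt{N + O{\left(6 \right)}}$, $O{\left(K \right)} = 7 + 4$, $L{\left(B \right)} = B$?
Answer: $6 + \sqrt{6} - i \sqrt{50329} \approx 8.4495 - 224.34 i$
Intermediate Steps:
$O{\left(K \right)} = 11$
$w{\left(N \right)} = \sqrt{11 + N}$ ($w{\left(N \right)} = \sqrt{N + 11} = \sqrt{11 + N}$)
$p = 6 - i \sqrt{50329}$ ($p = 6 - \sqrt{-37102 - 13227} = 6 - \sqrt{-50329} = 6 - i \sqrt{50329} \approx 6.0 - 224.34 i$)
$\frac{1}{\frac{1}{w{\left(\left(-5 + L{\left(6 \right)}\right) \left(-5\right) \right)} + p}} = \frac{1}{\frac{1}{\sqrt{11 + \left(-5 + 6\right) \left(-5\right)} + \left(6 - i \sqrt{50329}\right)}} = \frac{1}{\frac{1}{\sqrt{11 + 1 \left(-5\right)} + \left(6 - i \sqrt{50329}\right)}} = \frac{1}{\frac{1}{\sqrt{11 - 5} + \left(6 - i \sqrt{50329}\right)}} = \frac{1}{\frac{1}{\sqrt{6} + \left(6 - i \sqrt{50329}\right)}} = \frac{1}{\frac{1}{6 + \sqrt{6} - i \sqrt{50329}}} = 6 + \sqrt{6} - i \sqrt{50329}$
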